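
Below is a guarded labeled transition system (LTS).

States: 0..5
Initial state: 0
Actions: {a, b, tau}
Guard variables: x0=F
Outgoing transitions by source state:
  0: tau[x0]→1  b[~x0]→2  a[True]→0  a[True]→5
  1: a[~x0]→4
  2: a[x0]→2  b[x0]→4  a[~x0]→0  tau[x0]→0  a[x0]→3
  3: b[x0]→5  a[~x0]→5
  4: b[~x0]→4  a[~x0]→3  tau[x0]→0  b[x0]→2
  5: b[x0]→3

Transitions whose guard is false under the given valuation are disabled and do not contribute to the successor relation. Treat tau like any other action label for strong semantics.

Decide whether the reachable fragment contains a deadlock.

Reachable = {0,2,5}
  0: a→0  a→5  b→2  [deg 3]
  2: a→0  [deg 1]
  5: ∅  [no exit]
trace reaching 5: a

Answer: DEADLOCK at state 5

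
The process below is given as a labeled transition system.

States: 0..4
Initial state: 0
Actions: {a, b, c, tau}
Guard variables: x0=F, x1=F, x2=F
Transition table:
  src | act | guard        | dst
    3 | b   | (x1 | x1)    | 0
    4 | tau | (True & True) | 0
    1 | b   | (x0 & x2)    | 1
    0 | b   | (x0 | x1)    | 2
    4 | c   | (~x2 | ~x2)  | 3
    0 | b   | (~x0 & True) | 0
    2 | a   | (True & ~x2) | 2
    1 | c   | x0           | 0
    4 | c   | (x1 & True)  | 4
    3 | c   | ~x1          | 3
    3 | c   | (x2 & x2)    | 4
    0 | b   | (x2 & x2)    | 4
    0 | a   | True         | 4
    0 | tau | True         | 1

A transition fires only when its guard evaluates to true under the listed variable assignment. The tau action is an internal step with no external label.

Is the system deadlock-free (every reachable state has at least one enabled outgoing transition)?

R = {0,1,3,4}
  0: a→4  b→0  tau→1  [deg 3]
  1: ∅  [no exit]
  3: c→3  [deg 1]
  4: c→3  tau→0  [deg 2]
Path to 1: tau

Answer: DEADLOCK at state 1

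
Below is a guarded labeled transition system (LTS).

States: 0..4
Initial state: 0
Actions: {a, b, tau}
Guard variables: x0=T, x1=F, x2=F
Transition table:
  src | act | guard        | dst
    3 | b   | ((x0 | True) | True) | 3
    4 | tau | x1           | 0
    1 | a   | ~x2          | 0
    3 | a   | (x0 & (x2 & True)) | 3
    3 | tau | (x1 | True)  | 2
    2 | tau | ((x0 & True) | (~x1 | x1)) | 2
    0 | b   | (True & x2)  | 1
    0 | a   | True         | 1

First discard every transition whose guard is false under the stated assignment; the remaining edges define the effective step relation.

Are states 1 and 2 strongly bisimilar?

Answer: NOT BISIMILAR

Trace:
Bisimulation quotient by refinement:
  round 0: {{0,1,2,3,4}}
  round 1: {{0,1},{2},{3},{4}}
Fixed point at round 2; 4 class(es).
class of 1: {0,1}; class of 2: {2}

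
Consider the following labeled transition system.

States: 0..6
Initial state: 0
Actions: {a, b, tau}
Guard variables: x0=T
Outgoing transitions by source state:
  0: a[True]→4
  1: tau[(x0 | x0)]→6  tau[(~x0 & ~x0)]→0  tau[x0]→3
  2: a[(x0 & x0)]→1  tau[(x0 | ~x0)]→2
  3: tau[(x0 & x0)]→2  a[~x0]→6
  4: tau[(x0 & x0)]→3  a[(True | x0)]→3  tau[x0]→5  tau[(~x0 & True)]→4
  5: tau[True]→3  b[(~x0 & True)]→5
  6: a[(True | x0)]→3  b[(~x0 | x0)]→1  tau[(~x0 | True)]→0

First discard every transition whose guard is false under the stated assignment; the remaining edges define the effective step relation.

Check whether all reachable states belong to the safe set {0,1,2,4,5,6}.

Answer: INVARIANT VIOLATED at state 3

Working:
Inv-set: {0,1,2,4,5,6}
R = {0,1,2,3,4,5,6}
  0: ok
  1: ok
  2: ok
  3: outside
  4: ok
  5: ok
  6: ok
witness against invariant: a·tau → 3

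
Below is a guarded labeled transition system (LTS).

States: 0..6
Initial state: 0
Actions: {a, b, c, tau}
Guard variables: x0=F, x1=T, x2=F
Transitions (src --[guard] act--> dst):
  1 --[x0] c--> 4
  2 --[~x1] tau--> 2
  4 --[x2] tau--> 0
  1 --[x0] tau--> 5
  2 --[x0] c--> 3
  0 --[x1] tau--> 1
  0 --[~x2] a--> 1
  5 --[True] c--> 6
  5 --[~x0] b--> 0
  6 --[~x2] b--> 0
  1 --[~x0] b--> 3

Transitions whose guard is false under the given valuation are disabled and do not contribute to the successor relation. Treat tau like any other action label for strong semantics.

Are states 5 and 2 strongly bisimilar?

Answer: NOT BISIMILAR

Analysis:
Compute ~ classes (split until stable):
  P[0] = {{0,1,2,3,4,5,6}}
  P[1] = {{0},{1,6},{2,3,4},{5}}
  P[2] = {{0},{1},{2,3,4},{5},{6}}
stable after 3 split(s): 5 block(s)
5∈{5}, 2∈{2,3,4}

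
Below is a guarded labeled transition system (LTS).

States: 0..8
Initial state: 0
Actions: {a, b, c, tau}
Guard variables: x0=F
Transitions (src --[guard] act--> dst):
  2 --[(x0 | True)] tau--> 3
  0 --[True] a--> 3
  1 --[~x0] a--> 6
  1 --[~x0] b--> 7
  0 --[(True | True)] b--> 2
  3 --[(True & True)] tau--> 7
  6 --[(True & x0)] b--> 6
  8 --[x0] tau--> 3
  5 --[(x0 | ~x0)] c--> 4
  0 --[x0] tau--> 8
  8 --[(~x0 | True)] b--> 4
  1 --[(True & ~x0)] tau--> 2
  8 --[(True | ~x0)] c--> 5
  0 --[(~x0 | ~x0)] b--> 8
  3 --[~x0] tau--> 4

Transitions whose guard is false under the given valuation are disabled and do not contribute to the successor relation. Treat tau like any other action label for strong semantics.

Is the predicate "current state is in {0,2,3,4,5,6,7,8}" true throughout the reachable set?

Answer: INVARIANT HOLDS

Analysis:
Inv-set: {0,2,3,4,5,6,7,8}
R = {0,2,3,4,5,7,8}
  0: ✓
  2: ✓
  3: ✓
  4: ✓
  5: ✓
  7: ✓
  8: ✓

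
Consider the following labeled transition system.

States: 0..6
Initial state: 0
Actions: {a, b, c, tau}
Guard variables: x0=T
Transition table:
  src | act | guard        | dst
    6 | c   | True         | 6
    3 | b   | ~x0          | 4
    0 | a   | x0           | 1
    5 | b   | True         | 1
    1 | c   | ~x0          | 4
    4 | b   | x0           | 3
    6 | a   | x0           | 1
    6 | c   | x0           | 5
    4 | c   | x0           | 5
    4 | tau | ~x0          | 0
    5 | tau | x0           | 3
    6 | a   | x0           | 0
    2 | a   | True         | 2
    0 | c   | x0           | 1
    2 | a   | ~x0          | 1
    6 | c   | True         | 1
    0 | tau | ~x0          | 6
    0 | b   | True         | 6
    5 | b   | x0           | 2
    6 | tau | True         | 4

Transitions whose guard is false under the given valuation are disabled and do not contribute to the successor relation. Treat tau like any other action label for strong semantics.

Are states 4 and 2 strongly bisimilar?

Answer: NOT BISIMILAR

Trace:
Bisimulation quotient by refinement:
  P[0] = {{0,1,2,3,4,5,6}}
  P[1] = {{0},{1,3},{2},{4},{5},{6}}
6 equivalence class(es) (converged in 2)
4∈{4}, 2∈{2}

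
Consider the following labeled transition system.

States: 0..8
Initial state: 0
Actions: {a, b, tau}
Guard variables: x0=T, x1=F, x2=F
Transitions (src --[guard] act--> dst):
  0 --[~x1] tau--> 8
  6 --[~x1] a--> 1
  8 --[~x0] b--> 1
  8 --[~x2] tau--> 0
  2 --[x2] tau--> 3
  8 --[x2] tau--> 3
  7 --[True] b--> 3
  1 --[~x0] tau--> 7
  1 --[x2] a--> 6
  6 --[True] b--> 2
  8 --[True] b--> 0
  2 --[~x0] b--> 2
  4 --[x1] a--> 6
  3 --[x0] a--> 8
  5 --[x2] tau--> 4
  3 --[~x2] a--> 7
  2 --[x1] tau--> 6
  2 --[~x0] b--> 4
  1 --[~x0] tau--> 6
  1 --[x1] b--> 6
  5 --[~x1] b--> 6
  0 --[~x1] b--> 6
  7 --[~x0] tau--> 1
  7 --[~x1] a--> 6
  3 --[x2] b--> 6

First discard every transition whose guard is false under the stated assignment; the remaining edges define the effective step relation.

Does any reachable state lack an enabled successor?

Reach set: {0,1,2,6,8}
  0: b→6  tau→8  [2 out]
  1: ∅  [deadlock]
  2: ∅  [deadlock]
  6: a→1  b→2  [2 out]
  8: b→0  tau→0  [2 out]
witness 1: b·a

Answer: DEADLOCK at state 1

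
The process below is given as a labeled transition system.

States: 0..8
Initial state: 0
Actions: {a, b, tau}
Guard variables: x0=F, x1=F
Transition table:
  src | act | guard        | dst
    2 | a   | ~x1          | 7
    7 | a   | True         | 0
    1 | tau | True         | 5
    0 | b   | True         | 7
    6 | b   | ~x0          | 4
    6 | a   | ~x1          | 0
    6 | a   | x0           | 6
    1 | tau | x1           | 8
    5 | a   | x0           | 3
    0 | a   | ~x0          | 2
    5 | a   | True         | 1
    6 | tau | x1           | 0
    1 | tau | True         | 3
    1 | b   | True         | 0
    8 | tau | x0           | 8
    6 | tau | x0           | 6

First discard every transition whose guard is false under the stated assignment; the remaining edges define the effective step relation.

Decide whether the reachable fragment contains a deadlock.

Answer: DEADLOCK-FREE

Analysis:
R = {0,2,7}
  0: a→2  b→7  [2 out]
  2: a→7  [1 out]
  7: a→0  [1 out]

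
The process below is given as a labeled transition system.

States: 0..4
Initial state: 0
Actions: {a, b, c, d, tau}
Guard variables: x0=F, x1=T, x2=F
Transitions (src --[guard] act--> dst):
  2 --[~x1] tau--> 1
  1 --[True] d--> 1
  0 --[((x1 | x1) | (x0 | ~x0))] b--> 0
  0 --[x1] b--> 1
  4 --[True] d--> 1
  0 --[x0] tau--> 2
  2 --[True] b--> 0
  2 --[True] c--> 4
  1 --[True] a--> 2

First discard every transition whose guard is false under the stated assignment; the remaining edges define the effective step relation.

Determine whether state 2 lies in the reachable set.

After dropping false guards: 7 live edges.
depth 0: {0}
depth 1: {1}  cumulative {0,1}
depth 2: {2}  cumulative {0,1,2}
depth 3: {4}  cumulative {0,1,2,4}
R = {0,1,2,4}
witness 2: b·a

Answer: REACHABLE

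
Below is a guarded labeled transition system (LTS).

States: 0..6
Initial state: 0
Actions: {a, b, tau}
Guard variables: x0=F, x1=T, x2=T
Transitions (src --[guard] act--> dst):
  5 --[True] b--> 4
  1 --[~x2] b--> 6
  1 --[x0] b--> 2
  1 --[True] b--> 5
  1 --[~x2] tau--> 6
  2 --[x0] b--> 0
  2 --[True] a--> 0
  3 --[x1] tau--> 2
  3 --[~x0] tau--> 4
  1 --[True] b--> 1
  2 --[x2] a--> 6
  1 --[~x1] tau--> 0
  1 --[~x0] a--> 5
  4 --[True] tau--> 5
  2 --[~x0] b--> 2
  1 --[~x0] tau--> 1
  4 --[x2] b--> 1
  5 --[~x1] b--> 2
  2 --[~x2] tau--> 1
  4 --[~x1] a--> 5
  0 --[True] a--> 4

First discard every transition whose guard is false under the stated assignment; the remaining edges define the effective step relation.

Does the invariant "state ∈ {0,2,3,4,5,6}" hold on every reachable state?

Allowed set {0,2,3,4,5,6}
Reachable = {0,1,4,5}
  0: ✓
  1: outside
  4: ✓
  5: ✓
reach 1 via a·b — violates

Answer: INVARIANT VIOLATED at state 1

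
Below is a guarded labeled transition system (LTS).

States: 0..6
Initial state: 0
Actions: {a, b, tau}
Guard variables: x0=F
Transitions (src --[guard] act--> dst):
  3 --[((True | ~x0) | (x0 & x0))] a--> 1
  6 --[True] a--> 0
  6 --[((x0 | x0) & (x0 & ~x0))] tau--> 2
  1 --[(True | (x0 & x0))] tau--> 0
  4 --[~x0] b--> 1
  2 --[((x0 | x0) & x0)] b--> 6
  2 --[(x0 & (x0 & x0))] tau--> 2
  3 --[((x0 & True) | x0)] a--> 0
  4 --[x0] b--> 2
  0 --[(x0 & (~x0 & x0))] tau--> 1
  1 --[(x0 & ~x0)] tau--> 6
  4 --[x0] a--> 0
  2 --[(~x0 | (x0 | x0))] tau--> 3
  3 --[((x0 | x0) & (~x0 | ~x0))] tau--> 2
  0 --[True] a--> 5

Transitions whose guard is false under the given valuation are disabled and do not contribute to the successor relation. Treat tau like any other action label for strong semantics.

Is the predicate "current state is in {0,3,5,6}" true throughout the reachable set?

Answer: INVARIANT HOLDS

Analysis:
Allowed set {0,3,5,6}
R = {0,5}
  0: safe
  5: safe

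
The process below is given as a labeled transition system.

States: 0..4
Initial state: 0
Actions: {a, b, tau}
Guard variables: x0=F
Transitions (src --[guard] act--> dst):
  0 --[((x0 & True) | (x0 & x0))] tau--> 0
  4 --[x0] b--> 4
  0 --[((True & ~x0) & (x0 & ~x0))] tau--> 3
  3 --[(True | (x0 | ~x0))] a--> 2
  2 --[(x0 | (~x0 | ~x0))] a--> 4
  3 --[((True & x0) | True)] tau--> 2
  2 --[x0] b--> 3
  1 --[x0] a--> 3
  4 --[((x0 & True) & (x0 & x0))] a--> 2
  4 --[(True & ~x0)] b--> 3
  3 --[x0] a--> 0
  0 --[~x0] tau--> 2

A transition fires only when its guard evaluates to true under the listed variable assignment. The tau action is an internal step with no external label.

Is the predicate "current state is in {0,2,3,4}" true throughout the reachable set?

Inv-set: {0,2,3,4}
R = {0,2,3,4}
  0: ok
  2: ok
  3: ok
  4: ok

Answer: INVARIANT HOLDS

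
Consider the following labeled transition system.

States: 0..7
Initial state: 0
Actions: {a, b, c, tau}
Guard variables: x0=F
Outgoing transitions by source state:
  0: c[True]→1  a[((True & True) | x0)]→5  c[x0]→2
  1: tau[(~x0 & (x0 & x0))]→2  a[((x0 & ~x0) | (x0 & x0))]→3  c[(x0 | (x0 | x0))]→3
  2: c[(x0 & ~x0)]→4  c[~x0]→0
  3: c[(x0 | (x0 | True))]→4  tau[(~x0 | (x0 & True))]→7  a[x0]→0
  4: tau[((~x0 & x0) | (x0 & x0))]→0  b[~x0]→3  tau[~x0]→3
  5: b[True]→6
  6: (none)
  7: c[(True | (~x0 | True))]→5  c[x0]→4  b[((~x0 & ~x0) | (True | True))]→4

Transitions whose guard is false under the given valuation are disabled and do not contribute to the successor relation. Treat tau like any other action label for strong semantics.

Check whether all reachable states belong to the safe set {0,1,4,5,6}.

Answer: INVARIANT HOLDS

Trace:
Inv-set: {0,1,4,5,6}
R = {0,1,5,6}
  0: safe
  1: safe
  5: safe
  6: safe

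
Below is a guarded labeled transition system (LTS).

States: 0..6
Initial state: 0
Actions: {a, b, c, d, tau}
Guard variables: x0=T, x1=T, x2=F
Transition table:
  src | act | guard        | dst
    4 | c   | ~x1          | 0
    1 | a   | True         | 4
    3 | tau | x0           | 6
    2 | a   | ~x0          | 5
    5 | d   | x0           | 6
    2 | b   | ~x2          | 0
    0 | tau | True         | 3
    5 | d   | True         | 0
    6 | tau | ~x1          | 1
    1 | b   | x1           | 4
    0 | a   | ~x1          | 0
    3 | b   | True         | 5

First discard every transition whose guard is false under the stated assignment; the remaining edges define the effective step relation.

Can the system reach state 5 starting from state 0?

Answer: REACHABLE

Analysis:
After dropping false guards: 8 live edges.
depth 0: {0}
depth 1: {3}  total {0,3}
depth 2: {5,6}  total {0,3,5,6}
Reachable = {0,3,5,6}
Path to 5: tau·b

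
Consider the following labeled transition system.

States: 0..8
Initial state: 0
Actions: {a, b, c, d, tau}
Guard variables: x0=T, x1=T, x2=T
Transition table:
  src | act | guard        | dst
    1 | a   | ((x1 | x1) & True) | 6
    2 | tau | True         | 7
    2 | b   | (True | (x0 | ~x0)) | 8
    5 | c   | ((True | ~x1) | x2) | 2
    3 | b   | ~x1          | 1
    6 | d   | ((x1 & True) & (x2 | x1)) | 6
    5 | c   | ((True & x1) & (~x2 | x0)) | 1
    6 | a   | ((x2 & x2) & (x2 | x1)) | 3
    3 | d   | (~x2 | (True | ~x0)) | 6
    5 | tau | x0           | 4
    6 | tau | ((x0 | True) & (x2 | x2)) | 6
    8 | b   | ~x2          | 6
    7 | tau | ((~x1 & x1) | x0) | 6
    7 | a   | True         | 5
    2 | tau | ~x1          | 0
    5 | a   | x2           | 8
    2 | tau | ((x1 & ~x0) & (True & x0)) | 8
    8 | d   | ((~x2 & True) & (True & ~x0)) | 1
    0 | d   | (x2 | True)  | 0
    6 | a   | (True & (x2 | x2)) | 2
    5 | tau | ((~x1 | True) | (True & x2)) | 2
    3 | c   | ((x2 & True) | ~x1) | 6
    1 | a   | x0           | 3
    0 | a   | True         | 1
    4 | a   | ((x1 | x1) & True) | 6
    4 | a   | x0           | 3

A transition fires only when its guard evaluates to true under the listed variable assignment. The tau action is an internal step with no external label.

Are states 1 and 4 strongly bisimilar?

Compute ~ classes (split until stable):
  round 0: {{0,1,2,3,4,5,6,7,8}}
  round 1: {{0},{1,4},{2},{3},{5},{6},{7},{8}}
stable after 2 split(s): 8 block(s)
class of 1: {1,4}; class of 4: {1,4}

Answer: BISIMILAR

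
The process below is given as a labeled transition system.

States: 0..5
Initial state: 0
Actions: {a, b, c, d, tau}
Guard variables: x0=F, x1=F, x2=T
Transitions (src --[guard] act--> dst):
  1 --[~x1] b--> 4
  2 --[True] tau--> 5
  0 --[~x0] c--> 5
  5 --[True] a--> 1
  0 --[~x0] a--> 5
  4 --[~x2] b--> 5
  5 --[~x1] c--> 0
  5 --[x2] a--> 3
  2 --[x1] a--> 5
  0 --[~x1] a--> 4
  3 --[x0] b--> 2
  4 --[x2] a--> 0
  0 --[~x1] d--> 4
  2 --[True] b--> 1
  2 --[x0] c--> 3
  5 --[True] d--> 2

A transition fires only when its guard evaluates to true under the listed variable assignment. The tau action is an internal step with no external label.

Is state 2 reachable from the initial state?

Answer: REACHABLE

Analysis:
Guard filter leaves 12 enabled edge(s).
Layer 0: {0}
Layer 1: {4,5}  total {0,4,5}
Layer 2: {1,2,3}  total {0,1,2,3,4,5}
Reach set: {0,1,2,3,4,5}
trace reaching 2: c·d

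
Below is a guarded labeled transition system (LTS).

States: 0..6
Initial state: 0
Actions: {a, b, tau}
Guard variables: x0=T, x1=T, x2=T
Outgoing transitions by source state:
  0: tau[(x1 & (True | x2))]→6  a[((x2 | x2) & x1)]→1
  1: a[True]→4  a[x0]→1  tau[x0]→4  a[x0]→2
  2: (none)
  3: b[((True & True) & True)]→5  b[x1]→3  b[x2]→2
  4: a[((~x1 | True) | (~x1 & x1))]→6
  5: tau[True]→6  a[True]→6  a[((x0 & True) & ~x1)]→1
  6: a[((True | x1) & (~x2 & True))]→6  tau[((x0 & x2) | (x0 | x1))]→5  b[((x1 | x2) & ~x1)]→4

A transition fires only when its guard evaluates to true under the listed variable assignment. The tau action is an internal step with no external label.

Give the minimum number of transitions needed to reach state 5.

Answer: 2

Working:
Breadth-first toward 5:
  depth 0: {0}
  depth 1: {1,6}
  depth 2: {2,4,5}
5 enters at depth 2; path tau·tau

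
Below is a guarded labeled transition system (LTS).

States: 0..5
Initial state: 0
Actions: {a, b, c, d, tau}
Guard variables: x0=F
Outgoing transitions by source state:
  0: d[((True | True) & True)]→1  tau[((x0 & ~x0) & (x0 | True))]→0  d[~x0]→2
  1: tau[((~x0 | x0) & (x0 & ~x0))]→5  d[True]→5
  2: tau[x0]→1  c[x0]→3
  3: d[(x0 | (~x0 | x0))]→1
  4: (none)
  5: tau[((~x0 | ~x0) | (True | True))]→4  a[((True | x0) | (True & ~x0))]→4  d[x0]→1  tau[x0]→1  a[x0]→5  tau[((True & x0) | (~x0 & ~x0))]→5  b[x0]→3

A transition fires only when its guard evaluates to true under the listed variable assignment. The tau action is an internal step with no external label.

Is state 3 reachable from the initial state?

Guard filter leaves 7 enabled edge(s).
depth 0: {0}
depth 1: {1,2}  now seen {0,1,2}
depth 2: {5}  now seen {0,1,2,5}
depth 3: {4}  now seen {0,1,2,4,5}
R = {0,1,2,4,5}

Answer: UNREACHABLE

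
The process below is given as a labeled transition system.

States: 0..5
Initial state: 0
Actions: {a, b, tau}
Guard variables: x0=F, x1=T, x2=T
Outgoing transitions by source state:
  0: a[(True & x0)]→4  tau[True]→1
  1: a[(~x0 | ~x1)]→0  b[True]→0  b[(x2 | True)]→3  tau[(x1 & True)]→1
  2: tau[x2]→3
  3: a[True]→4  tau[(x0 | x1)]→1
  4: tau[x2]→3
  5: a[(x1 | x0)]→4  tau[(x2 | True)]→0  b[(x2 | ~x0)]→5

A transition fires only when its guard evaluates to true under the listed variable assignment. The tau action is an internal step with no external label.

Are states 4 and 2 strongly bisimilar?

Answer: BISIMILAR

Analysis:
Bisimulation quotient by refinement:
  π0 = {{0,1,2,3,4,5}}
  π1 = {{0,2,4},{1,5},{3}}
  π2 = {{0},{1},{2,4},{3},{5}}
Fixed point at round 3; 5 class(es).
[4]={2,4}  [2]={2,4}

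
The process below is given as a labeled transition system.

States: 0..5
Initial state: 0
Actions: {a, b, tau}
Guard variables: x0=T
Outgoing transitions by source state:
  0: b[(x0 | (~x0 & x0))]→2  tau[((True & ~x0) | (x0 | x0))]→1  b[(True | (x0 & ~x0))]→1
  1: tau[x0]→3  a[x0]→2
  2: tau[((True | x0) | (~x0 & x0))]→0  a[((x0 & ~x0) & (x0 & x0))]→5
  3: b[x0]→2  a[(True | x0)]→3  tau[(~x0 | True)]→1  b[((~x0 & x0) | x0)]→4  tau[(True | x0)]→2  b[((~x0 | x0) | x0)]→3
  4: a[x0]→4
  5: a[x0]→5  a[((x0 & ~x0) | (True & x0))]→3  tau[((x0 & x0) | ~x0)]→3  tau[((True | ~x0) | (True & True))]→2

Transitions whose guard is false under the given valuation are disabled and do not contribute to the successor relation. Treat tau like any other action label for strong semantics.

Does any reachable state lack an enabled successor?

R = {0,1,2,3,4}
  0: b→1  b→2  tau→1  [3 exit(s)]
  1: a→2  tau→3  [2 exit(s)]
  2: tau→0  [1 exit(s)]
  3: a→3  b→2  b→3  b→4  tau→1  tau→2  [6 exit(s)]
  4: a→4  [1 exit(s)]

Answer: DEADLOCK-FREE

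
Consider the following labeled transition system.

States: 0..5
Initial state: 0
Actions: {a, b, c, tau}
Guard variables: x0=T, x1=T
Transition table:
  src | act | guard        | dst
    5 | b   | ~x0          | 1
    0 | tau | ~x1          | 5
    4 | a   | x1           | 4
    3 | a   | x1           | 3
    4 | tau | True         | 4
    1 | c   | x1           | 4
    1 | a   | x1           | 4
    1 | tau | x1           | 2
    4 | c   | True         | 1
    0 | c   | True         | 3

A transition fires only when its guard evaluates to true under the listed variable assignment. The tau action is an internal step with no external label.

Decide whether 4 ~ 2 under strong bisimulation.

Compute ~ classes (split until stable):
  P[0] = {{0,1,2,3,4,5}}
  P[1] = {{0},{1,4},{2,5},{3}}
  P[2] = {{0},{1},{2,5},{3},{4}}
Fixed point at round 3; 5 class(es).
[4]={4}  [2]={2,5}

Answer: NOT BISIMILAR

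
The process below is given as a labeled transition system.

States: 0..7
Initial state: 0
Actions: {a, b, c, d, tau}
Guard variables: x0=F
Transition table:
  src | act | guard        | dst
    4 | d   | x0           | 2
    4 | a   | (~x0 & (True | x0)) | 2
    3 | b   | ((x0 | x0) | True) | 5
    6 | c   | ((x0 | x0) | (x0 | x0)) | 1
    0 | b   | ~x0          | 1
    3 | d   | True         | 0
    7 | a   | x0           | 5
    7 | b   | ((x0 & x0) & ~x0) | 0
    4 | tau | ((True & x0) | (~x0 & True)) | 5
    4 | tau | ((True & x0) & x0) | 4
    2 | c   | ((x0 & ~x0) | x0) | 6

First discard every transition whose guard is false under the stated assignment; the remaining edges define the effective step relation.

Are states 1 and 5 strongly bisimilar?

Answer: BISIMILAR

Analysis:
Bisimulation quotient by refinement:
  P[0] = {{0,1,2,3,4,5,6,7}}
  P[1] = {{0},{1,2,5,6,7},{3},{4}}
Fixed point at round 2; 4 class(es).
1∈{1,2,5,6,7}, 5∈{1,2,5,6,7}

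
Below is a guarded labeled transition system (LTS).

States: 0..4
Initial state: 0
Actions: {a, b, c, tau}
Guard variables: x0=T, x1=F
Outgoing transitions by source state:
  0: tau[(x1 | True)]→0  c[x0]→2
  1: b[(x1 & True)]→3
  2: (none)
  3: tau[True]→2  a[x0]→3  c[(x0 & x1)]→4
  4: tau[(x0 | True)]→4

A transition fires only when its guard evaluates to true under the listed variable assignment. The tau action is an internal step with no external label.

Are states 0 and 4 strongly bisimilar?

Answer: NOT BISIMILAR

Analysis:
Refine partition for ~:
  π0 = {{0,1,2,3,4}}
  π1 = {{0},{1,2},{3},{4}}
4 equivalence class(es) (converged in 2)
class of 0: {0}; class of 4: {4}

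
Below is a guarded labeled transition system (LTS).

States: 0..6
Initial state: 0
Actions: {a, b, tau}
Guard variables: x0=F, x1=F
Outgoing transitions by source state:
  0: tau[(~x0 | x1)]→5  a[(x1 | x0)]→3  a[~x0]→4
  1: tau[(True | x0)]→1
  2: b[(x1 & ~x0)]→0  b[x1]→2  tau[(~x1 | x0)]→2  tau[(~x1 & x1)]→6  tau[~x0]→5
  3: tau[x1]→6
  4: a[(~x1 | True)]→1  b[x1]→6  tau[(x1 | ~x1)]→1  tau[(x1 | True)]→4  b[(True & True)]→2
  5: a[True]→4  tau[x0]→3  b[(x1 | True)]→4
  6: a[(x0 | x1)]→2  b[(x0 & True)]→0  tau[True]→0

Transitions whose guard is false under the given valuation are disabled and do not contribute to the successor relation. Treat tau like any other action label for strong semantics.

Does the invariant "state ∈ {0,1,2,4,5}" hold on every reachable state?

Allowed set {0,1,2,4,5}
Reachable = {0,1,2,4,5}
  0: safe
  1: safe
  2: safe
  4: safe
  5: safe

Answer: INVARIANT HOLDS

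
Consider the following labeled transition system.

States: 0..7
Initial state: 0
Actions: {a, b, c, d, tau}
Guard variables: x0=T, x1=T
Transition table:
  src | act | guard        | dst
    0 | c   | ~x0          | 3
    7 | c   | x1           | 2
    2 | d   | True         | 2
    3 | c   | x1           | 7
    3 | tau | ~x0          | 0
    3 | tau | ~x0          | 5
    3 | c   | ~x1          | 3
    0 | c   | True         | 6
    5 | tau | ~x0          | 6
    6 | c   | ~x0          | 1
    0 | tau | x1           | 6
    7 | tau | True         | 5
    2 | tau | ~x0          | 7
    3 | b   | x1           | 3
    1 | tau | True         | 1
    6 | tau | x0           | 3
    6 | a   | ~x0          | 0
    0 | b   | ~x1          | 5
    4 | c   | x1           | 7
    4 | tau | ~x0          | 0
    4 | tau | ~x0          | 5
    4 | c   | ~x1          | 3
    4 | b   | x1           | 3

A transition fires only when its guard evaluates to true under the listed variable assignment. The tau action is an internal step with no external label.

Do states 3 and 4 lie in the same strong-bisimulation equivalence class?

Bisimulation quotient by refinement:
  P[0] = {{0,1,2,3,4,5,6,7}}
  P[1] = {{0,7},{1,6},{2},{3,4},{5}}
  P[2] = {{0},{1},{2},{3,4},{5},{6},{7}}
7 equivalence class(es) (converged in 3)
[3]={3,4}  [4]={3,4}

Answer: BISIMILAR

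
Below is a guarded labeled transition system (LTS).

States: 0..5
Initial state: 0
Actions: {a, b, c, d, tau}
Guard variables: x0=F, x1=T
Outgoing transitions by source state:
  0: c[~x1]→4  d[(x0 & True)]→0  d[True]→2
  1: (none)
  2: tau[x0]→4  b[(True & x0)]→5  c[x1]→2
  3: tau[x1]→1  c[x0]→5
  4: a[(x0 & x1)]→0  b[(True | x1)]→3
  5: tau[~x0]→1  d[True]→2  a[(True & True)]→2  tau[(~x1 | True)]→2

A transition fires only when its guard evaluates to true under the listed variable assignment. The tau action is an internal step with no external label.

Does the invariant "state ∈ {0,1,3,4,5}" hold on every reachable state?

Answer: INVARIANT VIOLATED at state 2

Working:
Allowed set {0,1,3,4,5}
Reach set: {0,2}
  0: safe
  2: ✗ unsafe
counterexample path to 2: d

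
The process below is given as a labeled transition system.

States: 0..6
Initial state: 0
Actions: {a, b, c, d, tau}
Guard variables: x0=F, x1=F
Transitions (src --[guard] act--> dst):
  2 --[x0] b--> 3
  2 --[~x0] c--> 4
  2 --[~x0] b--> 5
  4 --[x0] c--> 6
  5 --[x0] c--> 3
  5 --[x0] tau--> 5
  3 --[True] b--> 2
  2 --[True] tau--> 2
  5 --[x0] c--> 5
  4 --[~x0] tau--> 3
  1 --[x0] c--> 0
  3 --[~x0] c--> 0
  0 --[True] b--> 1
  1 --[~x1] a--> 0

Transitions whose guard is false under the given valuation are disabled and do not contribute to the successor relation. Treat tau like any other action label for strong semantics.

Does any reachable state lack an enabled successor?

Answer: DEADLOCK-FREE

Trace:
R = {0,1}
  0: b→1  [1 out]
  1: a→0  [1 out]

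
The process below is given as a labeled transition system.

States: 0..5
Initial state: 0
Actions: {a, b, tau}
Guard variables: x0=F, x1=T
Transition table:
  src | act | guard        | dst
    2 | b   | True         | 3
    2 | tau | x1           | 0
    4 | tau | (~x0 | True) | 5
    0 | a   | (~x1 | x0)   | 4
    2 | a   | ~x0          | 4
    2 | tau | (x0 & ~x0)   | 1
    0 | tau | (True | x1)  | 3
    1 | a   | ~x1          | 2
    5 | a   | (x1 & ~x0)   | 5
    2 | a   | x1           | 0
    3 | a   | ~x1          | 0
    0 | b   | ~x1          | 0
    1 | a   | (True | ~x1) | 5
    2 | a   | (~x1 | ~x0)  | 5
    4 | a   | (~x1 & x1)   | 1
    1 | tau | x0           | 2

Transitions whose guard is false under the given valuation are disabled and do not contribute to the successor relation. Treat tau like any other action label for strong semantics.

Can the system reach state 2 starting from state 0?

After dropping false guards: 9 live edges.
Layer 0: {0}
Layer 1: {3}  total {0,3}
Reachable = {0,3}

Answer: UNREACHABLE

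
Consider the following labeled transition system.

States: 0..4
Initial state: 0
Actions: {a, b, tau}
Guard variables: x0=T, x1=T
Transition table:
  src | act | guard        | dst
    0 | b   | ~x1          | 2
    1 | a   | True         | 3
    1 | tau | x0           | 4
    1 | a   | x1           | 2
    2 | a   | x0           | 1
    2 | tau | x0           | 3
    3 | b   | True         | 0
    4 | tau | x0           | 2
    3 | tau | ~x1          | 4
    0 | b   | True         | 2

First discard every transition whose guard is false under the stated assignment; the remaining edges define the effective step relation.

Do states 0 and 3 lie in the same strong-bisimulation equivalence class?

Answer: NOT BISIMILAR

Working:
Bisimulation quotient by refinement:
  P[0] = {{0,1,2,3,4}}
  P[1] = {{0,3},{1,2},{4}}
  P[2] = {{0},{1},{2},{3},{4}}
5 equivalence class(es) (converged in 3)
class of 0: {0}; class of 3: {3}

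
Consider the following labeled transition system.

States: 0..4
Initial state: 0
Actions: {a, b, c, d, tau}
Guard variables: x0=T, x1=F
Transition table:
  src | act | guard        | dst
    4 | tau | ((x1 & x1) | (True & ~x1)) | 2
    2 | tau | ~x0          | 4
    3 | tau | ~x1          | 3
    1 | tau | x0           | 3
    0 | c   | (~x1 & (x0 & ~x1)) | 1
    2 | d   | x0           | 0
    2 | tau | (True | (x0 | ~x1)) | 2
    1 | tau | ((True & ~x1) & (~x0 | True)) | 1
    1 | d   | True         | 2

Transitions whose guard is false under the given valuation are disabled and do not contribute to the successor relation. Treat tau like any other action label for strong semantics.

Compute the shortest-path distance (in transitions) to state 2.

BFS to 2:
  Layer 0: {0}
  Layer 1: {1}
  Layer 2: {2,3}
depth(2)=2, e.g. c·d

Answer: 2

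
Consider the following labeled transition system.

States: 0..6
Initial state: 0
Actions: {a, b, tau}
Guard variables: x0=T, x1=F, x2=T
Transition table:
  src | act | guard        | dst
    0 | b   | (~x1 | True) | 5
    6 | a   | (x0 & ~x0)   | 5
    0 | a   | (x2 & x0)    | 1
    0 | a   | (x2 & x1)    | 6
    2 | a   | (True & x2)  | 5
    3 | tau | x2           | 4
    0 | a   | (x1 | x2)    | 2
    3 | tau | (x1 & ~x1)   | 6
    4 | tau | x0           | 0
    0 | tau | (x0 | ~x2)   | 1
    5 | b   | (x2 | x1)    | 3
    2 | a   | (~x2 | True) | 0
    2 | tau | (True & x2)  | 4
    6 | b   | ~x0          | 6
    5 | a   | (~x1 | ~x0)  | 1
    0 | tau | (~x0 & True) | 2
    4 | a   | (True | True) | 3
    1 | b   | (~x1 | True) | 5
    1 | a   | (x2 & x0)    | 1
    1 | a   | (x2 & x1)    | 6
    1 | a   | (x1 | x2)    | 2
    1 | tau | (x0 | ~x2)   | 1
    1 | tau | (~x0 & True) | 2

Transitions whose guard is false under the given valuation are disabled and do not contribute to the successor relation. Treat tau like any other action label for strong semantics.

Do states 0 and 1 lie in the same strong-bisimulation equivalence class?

Answer: BISIMILAR

Trace:
Refine partition for ~:
  round 0: {{0,1,2,3,4,5,6}}
  round 1: {{0,1},{2,4},{3},{5},{6}}
  round 2: {{0,1},{2},{3},{4},{5},{6}}
6 equivalence class(es) (converged in 3)
[0]={0,1}  [1]={0,1}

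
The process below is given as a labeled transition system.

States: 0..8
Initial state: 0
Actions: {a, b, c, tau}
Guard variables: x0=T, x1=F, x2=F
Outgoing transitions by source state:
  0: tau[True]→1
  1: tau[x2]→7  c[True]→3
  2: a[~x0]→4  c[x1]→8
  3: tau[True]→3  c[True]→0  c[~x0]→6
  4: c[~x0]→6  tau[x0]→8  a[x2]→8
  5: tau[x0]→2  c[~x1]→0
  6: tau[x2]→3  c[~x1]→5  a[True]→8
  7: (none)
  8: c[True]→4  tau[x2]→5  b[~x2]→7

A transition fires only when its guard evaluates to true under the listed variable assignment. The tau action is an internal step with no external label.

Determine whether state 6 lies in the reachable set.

Answer: UNREACHABLE

Analysis:
11 transition(s) survive guard evaluation.
depth 0: {0}
depth 1: {1}  total {0,1}
depth 2: {3}  total {0,1,3}
R = {0,1,3}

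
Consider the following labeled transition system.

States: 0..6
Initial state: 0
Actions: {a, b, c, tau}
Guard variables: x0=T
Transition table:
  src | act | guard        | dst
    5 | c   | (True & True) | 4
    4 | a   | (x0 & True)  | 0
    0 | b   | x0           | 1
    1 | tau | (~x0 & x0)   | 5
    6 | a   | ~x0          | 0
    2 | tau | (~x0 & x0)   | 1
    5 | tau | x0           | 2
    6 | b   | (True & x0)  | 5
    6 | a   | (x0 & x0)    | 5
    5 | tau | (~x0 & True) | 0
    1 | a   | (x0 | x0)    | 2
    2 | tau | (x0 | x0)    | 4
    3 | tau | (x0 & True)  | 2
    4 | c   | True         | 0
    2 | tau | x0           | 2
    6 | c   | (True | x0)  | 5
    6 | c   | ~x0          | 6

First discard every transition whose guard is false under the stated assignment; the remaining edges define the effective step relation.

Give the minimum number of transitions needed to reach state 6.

Answer: UNREACHABLE

Analysis:
Layered search for 6:
  L0 = {0}
  L1 = {1}
  L2 = {2}
  L3 = {4}
6 never appears.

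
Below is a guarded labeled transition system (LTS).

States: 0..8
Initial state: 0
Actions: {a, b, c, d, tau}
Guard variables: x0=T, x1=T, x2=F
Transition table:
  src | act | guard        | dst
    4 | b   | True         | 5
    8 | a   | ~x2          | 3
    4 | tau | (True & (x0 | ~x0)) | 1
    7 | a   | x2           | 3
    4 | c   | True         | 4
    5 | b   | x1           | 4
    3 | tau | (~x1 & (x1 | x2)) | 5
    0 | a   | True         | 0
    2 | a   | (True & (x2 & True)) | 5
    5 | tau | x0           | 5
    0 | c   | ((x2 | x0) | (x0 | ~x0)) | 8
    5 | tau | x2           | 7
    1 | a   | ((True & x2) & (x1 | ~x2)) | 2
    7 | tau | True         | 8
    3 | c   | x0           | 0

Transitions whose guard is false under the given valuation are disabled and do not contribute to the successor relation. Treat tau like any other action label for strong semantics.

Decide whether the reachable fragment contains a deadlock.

Answer: DEADLOCK-FREE

Working:
R = {0,3,8}
  0: a→0  c→8  [2 exit(s)]
  3: c→0  [1 exit(s)]
  8: a→3  [1 exit(s)]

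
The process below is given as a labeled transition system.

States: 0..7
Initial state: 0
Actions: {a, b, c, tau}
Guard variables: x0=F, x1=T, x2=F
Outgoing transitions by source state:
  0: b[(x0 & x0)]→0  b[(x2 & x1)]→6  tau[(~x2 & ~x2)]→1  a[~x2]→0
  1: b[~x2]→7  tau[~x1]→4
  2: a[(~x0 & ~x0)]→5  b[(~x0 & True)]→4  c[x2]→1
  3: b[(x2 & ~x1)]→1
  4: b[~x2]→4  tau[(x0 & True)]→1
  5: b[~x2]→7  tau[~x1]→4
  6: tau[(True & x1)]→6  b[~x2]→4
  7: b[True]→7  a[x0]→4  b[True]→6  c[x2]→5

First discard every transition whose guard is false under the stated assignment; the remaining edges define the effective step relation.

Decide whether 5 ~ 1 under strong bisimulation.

Compute ~ classes (split until stable):
  π0 = {{0,1,2,3,4,5,6,7}}
  π1 = {{0},{1,4,5,7},{2},{3},{6}}
  π2 = {{0},{1,4,5},{2},{3},{6},{7}}
  π3 = {{0},{1,5},{2},{3},{4},{6},{7}}
Fixed point at round 4; 7 class(es).
class of 5: {1,5}; class of 1: {1,5}

Answer: BISIMILAR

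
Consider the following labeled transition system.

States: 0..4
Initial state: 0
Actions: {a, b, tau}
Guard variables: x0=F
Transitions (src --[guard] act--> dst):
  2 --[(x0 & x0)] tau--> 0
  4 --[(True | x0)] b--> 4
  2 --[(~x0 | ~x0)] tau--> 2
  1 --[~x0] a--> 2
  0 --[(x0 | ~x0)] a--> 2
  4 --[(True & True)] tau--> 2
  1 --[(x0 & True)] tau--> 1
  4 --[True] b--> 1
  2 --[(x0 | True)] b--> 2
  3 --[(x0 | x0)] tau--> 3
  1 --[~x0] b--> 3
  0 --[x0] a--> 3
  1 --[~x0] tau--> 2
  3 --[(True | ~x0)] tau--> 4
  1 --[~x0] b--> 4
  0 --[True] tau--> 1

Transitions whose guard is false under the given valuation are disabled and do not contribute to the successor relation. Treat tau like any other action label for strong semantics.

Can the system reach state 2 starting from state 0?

Answer: REACHABLE

Trace:
After dropping false guards: 12 live edges.
L0 = {0}
L1 = {1,2}  total {0,1,2}
L2 = {3,4}  total {0,1,2,3,4}
R = {0,1,2,3,4}
witness 2: a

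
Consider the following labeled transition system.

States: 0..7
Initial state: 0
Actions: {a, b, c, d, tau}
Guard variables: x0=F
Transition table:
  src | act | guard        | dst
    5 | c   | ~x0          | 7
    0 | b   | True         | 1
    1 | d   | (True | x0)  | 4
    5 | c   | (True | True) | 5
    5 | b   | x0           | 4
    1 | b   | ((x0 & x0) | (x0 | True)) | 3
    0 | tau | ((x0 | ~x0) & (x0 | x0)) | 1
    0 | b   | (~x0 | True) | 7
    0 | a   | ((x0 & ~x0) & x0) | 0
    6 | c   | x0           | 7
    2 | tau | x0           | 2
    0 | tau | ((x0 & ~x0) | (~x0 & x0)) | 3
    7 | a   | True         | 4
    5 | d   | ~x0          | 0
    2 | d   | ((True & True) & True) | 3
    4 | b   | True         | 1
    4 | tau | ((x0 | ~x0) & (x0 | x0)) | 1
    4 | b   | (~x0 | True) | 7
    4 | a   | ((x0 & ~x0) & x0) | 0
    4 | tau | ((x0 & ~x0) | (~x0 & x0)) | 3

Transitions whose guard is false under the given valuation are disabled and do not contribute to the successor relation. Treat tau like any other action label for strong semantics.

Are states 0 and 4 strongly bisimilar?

Bisimulation quotient by refinement:
  π0 = {{0,1,2,3,4,5,6,7}}
  π1 = {{0,4},{1},{2},{3,6},{5},{7}}
stable after 2 split(s): 6 block(s)
[0]={0,4}  [4]={0,4}

Answer: BISIMILAR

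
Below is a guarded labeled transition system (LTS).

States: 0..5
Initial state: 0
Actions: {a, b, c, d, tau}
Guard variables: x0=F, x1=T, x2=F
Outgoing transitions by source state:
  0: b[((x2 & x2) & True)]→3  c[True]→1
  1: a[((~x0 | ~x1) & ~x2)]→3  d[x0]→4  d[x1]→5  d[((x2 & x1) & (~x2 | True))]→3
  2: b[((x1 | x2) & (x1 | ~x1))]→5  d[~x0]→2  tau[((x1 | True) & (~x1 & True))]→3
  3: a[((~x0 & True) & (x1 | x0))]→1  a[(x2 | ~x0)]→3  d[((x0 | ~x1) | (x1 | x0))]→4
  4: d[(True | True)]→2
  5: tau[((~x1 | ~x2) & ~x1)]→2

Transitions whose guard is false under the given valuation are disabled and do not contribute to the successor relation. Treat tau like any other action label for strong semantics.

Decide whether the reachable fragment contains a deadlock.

Answer: DEADLOCK at state 5

Trace:
Reach set: {0,1,2,3,4,5}
  0: c→1  [1 exit(s)]
  1: a→3  d→5  [2 exit(s)]
  2: b→5  d→2  [2 exit(s)]
  3: a→1  a→3  d→4  [3 exit(s)]
  4: d→2  [1 exit(s)]
  5: ∅  [deadlock]
witness 5: c·d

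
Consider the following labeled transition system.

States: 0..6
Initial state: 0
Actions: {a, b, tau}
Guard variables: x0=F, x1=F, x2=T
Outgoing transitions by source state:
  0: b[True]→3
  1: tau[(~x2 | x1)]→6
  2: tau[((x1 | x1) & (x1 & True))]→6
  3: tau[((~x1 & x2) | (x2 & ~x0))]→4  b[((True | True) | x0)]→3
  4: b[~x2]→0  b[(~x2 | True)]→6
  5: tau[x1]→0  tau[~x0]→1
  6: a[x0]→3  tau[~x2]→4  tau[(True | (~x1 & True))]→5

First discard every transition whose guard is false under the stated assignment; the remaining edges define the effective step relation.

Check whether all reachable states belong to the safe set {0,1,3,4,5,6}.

Safe = {0,1,3,4,5,6}
Reachable = {0,1,3,4,5,6}
  0: ✓
  1: ✓
  3: ✓
  4: ✓
  5: ✓
  6: ✓

Answer: INVARIANT HOLDS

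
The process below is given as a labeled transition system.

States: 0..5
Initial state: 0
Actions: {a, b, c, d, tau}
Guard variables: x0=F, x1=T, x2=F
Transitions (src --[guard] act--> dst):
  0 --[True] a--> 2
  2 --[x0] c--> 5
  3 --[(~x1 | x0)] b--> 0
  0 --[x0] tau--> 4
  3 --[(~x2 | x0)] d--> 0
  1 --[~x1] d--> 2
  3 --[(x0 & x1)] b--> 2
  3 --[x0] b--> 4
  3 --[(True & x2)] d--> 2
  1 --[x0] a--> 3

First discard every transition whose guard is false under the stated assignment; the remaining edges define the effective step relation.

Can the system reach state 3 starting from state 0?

Answer: UNREACHABLE

Analysis:
Guard filter leaves 2 enabled edge(s).
Layer 0: {0}
Layer 1: {2}  cumulative {0,2}
Reach set: {0,2}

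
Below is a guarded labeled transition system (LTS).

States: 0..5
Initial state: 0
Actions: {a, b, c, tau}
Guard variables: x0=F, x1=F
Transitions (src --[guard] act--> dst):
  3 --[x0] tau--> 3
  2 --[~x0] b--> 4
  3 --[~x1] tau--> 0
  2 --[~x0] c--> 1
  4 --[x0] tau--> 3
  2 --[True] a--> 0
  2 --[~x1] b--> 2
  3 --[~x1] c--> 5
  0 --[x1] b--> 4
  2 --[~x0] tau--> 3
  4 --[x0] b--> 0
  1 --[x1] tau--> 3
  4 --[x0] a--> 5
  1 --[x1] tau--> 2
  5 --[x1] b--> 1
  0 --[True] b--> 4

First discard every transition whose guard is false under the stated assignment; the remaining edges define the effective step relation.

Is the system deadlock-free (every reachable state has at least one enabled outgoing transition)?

Reachable = {0,4}
  0: b→4  [1 out]
  4: ∅  [STUCK]
Path to 4: b

Answer: DEADLOCK at state 4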